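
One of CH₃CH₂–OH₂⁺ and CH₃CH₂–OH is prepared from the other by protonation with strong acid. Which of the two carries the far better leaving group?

CH₃CH₂–OH₂⁺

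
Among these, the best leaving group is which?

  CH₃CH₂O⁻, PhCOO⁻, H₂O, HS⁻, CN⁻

Leaving-group ability tracks the stability of the departed species; conjugate-acid pKₐ is the usual yardstick (lower pKₐ → better LG).
H₂O: pKₐ(H₃O⁺) ≈ -1.7
PhCOO⁻: pKₐ(C₆H₅COOH) ≈ 4.2
HS⁻: pKₐ(H₂S) ≈ 7
CN⁻: pKₐ(HCN) ≈ 9.2
CH₃CH₂O⁻: pKₐ(CH₃CH₂OH) ≈ 16

H₂O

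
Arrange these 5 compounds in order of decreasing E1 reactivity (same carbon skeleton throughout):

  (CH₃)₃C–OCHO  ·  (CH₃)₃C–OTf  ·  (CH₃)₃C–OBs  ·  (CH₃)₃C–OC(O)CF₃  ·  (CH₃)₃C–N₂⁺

(CH₃)₃C–N₂⁺ > (CH₃)₃C–OTf > (CH₃)₃C–OBs > (CH₃)₃C–OC(O)CF₃ > (CH₃)₃C–OCHO

Same R in every case — rank the leaving groups.
Leaving-group ability tracks the stability of the departed species; conjugate-acid pKₐ is the usual yardstick (lower pKₐ → better LG).
(CH₃)₃C–N₂⁺ loses N₂: no meaningful conjugate acid; N₂ departs as an exceptionally stable neutral molecule
(CH₃)₃C–OTf loses OTf⁻: pKₐ(CF₃SO₃H (triflic acid)) ≈ -14
(CH₃)₃C–OBs loses OBs⁻: pKₐ(p-BrC₆H₄SO₃H) ≈ -2.8
(CH₃)₃C–OC(O)CF₃ loses CF₃COO⁻: pKₐ(CF₃COOH) ≈ 0.2
(CH₃)₃C–OCHO loses HCOO⁻: pKₐ(HCOOH) ≈ 3.8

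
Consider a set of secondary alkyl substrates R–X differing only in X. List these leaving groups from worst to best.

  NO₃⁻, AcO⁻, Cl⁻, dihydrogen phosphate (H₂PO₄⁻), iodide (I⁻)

AcO⁻ < dihydrogen phosphate (H₂PO₄⁻) < NO₃⁻ < Cl⁻ < iodide (I⁻)

A good leaving group is a weak base: the lower the pKₐ of its conjugate acid, the more readily it departs.
iodide (I⁻): pKₐ(HI) ≈ -10
Cl⁻: pKₐ(HCl) ≈ -7
NO₃⁻: pKₐ(HNO₃) ≈ -1.3
dihydrogen phosphate (H₂PO₄⁻): pKₐ(H₃PO₄) ≈ 2.1
AcO⁻: pKₐ(CH₃COOH) ≈ 4.8
Listed from poorest to best leaving group as asked.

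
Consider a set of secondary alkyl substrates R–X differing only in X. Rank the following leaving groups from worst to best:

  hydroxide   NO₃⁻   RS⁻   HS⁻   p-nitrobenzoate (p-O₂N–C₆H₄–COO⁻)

hydroxide < RS⁻ < HS⁻ < p-nitrobenzoate (p-O₂N–C₆H₄–COO⁻) < NO₃⁻

Rank by basicity of the departing species: weakest base leaves most easily.
NO₃⁻: pKₐ(HNO₃) ≈ -1.3 — resonance-delocalised over three oxygens
p-nitrobenzoate (p-O₂N–C₆H₄–COO⁻): pKₐ(p-nitrobenzoic acid) ≈ 3.4
HS⁻: pKₐ(H₂S) ≈ 7
RS⁻: pKₐ(RSH (a thiol)) ≈ 10.5
hydroxide: pKₐ(H₂O) ≈ 15.7 — strong base; essentially never leaves without prior activation
Listed from poorest to best leaving group as asked.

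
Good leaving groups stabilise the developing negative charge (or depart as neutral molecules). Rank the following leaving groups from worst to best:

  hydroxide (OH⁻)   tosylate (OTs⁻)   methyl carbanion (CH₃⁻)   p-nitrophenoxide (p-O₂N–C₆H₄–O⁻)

methyl carbanion (CH₃⁻) < hydroxide (OH⁻) < p-nitrophenoxide (p-O₂N–C₆H₄–O⁻) < tosylate (OTs⁻)

Rank by basicity of the departing species: weakest base leaves most easily.
tosylate (OTs⁻): pKₐ(p-CH₃C₆H₄SO₃H (TsOH)) ≈ -2.8
p-nitrophenoxide (p-O₂N–C₆H₄–O⁻): pKₐ(p-nitrophenol) ≈ 7.2
hydroxide (OH⁻): pKₐ(H₂O) ≈ 15.7
methyl carbanion (CH₃⁻): pKₐ(CH₄) ≈ 48
The question asks for worst first, so the sequence is read in increasing leaving-group ability.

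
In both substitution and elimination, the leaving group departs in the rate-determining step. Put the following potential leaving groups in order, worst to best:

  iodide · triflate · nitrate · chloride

nitrate < chloride < iodide < triflate

A good leaving group is a weak base: the lower the pKₐ of its conjugate acid, the more readily it departs.
triflate: pKₐ(CF₃SO₃H (triflic acid)) ≈ -14
iodide: pKₐ(HI) ≈ -10
chloride: pKₐ(HCl) ≈ -7 — moderately weak base
nitrate: pKₐ(HNO₃) ≈ -1.3 — resonance-delocalised over three oxygens
The question asks for worst first, so the sequence is read in increasing leaving-group ability.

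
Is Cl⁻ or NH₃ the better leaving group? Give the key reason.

Cl⁻ is the better leaving group.
pKₐ(HCl) ≈ -7 versus pKₐ(NH₄⁺) ≈ 9.2: Cl⁻ is the much weaker base.
Moderately weak base.

Cl⁻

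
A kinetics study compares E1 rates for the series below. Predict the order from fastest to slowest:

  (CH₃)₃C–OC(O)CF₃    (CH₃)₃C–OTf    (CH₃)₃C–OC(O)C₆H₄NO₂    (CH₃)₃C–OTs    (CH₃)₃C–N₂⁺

(CH₃)₃C–N₂⁺ > (CH₃)₃C–OTf > (CH₃)₃C–OTs > (CH₃)₃C–OC(O)CF₃ > (CH₃)₃C–OC(O)C₆H₄NO₂

Same R in every case — rank the leaving groups.
Leaving-group ability tracks the stability of the departed species; conjugate-acid pKₐ is the usual yardstick (lower pKₐ → better LG).
(CH₃)₃C–N₂⁺ loses N₂: no meaningful conjugate acid; N₂ departs as an exceptionally stable neutral molecule
(CH₃)₃C–OTf loses OTf⁻: pKₐ(CF₃SO₃H (triflic acid)) ≈ -14
(CH₃)₃C–OTs loses OTs⁻: pKₐ(p-CH₃C₆H₄SO₃H (TsOH)) ≈ -2.8
(CH₃)₃C–OC(O)CF₃ loses CF₃COO⁻: pKₐ(CF₃COOH) ≈ 0.2
(CH₃)₃C–OC(O)C₆H₄NO₂ loses p-O₂N–C₆H₄–COO⁻: pKₐ(p-nitrobenzoic acid) ≈ 3.4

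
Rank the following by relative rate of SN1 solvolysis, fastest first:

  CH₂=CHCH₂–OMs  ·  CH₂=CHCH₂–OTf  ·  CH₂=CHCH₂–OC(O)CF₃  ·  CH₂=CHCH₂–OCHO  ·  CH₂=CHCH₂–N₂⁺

The skeletons are identical, so relative rate is governed entirely by leaving-group ability.
Rank by basicity of the departing species: weakest base leaves most easily.
CH₂=CHCH₂–N₂⁺ loses N₂: no meaningful conjugate acid; N₂ departs as an exceptionally stable neutral molecule
CH₂=CHCH₂–OTf loses OTf⁻: pKₐ(CF₃SO₃H (triflic acid)) ≈ -14
CH₂=CHCH₂–OMs loses OMs⁻: pKₐ(CH₃SO₃H (MsOH)) ≈ -1.9
CH₂=CHCH₂–OC(O)CF₃ loses CF₃COO⁻: pKₐ(CF₃COOH) ≈ 0.2
CH₂=CHCH₂–OCHO loses HCOO⁻: pKₐ(HCOOH) ≈ 3.8

CH₂=CHCH₂–N₂⁺ > CH₂=CHCH₂–OTf > CH₂=CHCH₂–OMs > CH₂=CHCH₂–OC(O)CF₃ > CH₂=CHCH₂–OCHO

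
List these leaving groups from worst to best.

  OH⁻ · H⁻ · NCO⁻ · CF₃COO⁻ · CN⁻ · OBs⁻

A good leaving group is a weak base: the lower the pKₐ of its conjugate acid, the more readily it departs.
OBs⁻: pKₐ(p-BrC₆H₄SO₃H) ≈ -2.8
CF₃COO⁻: pKₐ(CF₃COOH) ≈ 0.2 — strongly electron-withdrawing CF₃ stabilises the carboxylate
NCO⁻: pKₐ(HOCN) ≈ 3.5 — resonance between N and O
CN⁻: pKₐ(HCN) ≈ 9.2
OH⁻: pKₐ(H₂O) ≈ 15.7 — strong base; essentially never leaves without prior activation
H⁻: pKₐ(H₂) ≈ 36 — extremely strong base; leaves only in special hydride-transfer contexts
Reversing gives the worst-to-best order requested.

H⁻ < OH⁻ < CN⁻ < NCO⁻ < CF₃COO⁻ < OBs⁻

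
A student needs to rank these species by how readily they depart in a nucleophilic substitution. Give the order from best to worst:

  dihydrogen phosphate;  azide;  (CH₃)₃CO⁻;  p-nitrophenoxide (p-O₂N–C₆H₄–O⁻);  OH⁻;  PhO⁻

dihydrogen phosphate > azide > p-nitrophenoxide (p-O₂N–C₆H₄–O⁻) > PhO⁻ > OH⁻ > (CH₃)₃CO⁻

A good leaving group is a weak base: the lower the pKₐ of its conjugate acid, the more readily it departs.
dihydrogen phosphate: pKₐ(H₃PO₄) ≈ 2.1
azide: pKₐ(HN₃) ≈ 4.7
p-nitrophenoxide (p-O₂N–C₆H₄–O⁻): pKₐ(p-nitrophenol) ≈ 7.2
PhO⁻: pKₐ(C₆H₅OH (phenol)) ≈ 10
OH⁻: pKₐ(H₂O) ≈ 15.7
(CH₃)₃CO⁻: pKₐ(t-BuOH) ≈ 18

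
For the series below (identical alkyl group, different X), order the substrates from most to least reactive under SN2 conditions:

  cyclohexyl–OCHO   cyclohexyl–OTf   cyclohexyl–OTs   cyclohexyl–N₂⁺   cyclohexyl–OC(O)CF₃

cyclohexyl–N₂⁺ > cyclohexyl–OTf > cyclohexyl–OTs > cyclohexyl–OC(O)CF₃ > cyclohexyl–OCHO

Identical carbon frameworks mean the comparison reduces to leaving-group quality.
A good leaving group is a weak base: the lower the pKₐ of its conjugate acid, the more readily it departs.
cyclohexyl–N₂⁺ loses N₂: no meaningful conjugate acid; N₂ departs as an exceptionally stable neutral molecule
cyclohexyl–OTf loses OTf⁻: pKₐ(CF₃SO₃H (triflic acid)) ≈ -14
cyclohexyl–OTs loses OTs⁻: pKₐ(p-CH₃C₆H₄SO₃H (TsOH)) ≈ -2.8
cyclohexyl–OC(O)CF₃ loses CF₃COO⁻: pKₐ(CF₃COOH) ≈ 0.2
cyclohexyl–OCHO loses HCOO⁻: pKₐ(HCOOH) ≈ 3.8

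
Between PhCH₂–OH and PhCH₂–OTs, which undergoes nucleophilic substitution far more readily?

PhCH₂–OTs

From PhCH₂–OH the departing group would be OH⁻ (pKₐ(H₂O) ≈ 15.7). Strong base; essentially never leaves without prior activation.
From PhCH₂–OTs the leaving group is OTs⁻ (pKₐ(p-CH₃C₆H₄SO₃H (TsOH)) ≈ -2.8). Resonance-delocalised arenesulfonate.
(In practice PhCH₂–OTs is made from PhCH₂–OH by treatment with TsCl / pyridine, converting the hydroxyl into a tosylate.)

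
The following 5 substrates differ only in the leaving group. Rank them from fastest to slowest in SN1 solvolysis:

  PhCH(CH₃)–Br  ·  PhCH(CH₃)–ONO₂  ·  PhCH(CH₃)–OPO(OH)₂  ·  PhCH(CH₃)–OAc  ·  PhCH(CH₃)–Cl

PhCH(CH₃)–Br > PhCH(CH₃)–Cl > PhCH(CH₃)–ONO₂ > PhCH(CH₃)–OPO(OH)₂ > PhCH(CH₃)–OAc

Identical carbon frameworks mean the comparison reduces to leaving-group quality.
Rank by basicity of the departing species: weakest base leaves most easily.
PhCH(CH₃)–Br loses Br⁻: pKₐ(HBr) ≈ -9
PhCH(CH₃)–Cl loses Cl⁻: pKₐ(HCl) ≈ -7
PhCH(CH₃)–ONO₂ loses NO₃⁻: pKₐ(HNO₃) ≈ -1.3
PhCH(CH₃)–OPO(OH)₂ loses H₂PO₄⁻: pKₐ(H₃PO₄) ≈ 2.1
PhCH(CH₃)–OAc loses AcO⁻: pKₐ(CH₃COOH) ≈ 4.8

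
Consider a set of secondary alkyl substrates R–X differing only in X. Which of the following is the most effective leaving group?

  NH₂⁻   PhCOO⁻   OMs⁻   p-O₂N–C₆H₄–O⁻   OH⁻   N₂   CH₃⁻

N₂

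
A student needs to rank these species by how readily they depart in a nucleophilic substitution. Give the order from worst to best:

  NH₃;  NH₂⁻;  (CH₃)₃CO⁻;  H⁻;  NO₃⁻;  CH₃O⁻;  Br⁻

NH₂⁻ < H⁻ < (CH₃)₃CO⁻ < CH₃O⁻ < NH₃ < NO₃⁻ < Br⁻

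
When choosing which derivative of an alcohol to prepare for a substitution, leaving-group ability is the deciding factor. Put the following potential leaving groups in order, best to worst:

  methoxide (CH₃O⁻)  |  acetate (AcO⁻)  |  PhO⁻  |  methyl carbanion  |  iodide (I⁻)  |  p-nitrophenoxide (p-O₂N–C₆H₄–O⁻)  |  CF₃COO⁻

Rank by basicity of the departing species: weakest base leaves most easily.
iodide (I⁻): pKₐ(HI) ≈ -10 — large, highly polarisable; very weak base
CF₃COO⁻: pKₐ(CF₃COOH) ≈ 0.2 — strongly electron-withdrawing CF₃ stabilises the carboxylate
acetate (AcO⁻): pKₐ(CH₃COOH) ≈ 4.8 — resonance-stabilised but still a weak base
p-nitrophenoxide (p-O₂N–C₆H₄–O⁻): pKₐ(p-nitrophenol) ≈ 7.2 — nitro group delocalises the charge; the classic chromogenic LG
PhO⁻: pKₐ(C₆H₅OH (phenol)) ≈ 10 — resonance into the ring helps, but still a poor LG
methoxide (CH₃O⁻): pKₐ(CH₃OH) ≈ 15.5 — strong base; alkoxides do not leave unassisted
methyl carbanion: pKₐ(CH₄) ≈ 48

iodide (I⁻) > CF₃COO⁻ > acetate (AcO⁻) > p-nitrophenoxide (p-O₂N–C₆H₄–O⁻) > PhO⁻ > methoxide (CH₃O⁻) > methyl carbanion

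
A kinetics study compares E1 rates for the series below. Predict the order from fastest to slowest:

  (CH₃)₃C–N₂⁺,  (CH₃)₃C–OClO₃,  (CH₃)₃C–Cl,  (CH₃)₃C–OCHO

(CH₃)₃C–N₂⁺ > (CH₃)₃C–OClO₃ > (CH₃)₃C–Cl > (CH₃)₃C–OCHO

Identical carbon frameworks mean the comparison reduces to leaving-group quality.
Rank by basicity of the departing species: weakest base leaves most easily.
(CH₃)₃C–N₂⁺ loses N₂: no meaningful conjugate acid; N₂ departs as an exceptionally stable neutral molecule
(CH₃)₃C–OClO₃ loses ClO₄⁻: pKₐ(HClO₄) ≈ -10
(CH₃)₃C–Cl loses Cl⁻: pKₐ(HCl) ≈ -7
(CH₃)₃C–OCHO loses HCOO⁻: pKₐ(HCOOH) ≈ 3.8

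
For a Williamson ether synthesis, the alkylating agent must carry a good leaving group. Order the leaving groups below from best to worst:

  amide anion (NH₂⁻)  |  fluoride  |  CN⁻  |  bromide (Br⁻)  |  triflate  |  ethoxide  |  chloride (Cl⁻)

triflate > bromide (Br⁻) > chloride (Cl⁻) > fluoride > CN⁻ > ethoxide > amide anion (NH₂⁻)

The more stable X⁻ (or X) is on its own — i.e. the weaker a base it is — the better a leaving group it makes.
triflate: pKₐ(CF₃SO₃H (triflic acid)) ≈ -14 — charge spread over three oxygens and a CF₃ group; the premier leaving group in synthesis
bromide (Br⁻): pKₐ(HBr) ≈ -9 — weak base; good leaving group
chloride (Cl⁻): pKₐ(HCl) ≈ -7
fluoride: pKₐ(HF) ≈ 3.2 — small and strongly basic; the poor halide leaving group
CN⁻: pKₐ(HCN) ≈ 9.2 — sp carbon stabilises the charge somewhat, but still a poor LG
ethoxide: pKₐ(CH₃CH₂OH) ≈ 16 — strong base; alkoxides do not leave unassisted
amide anion (NH₂⁻): pKₐ(NH₃) ≈ 38 — extremely strong base; never a leaving group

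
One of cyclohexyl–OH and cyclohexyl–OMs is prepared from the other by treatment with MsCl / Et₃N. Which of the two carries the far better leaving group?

cyclohexyl–OMs

From cyclohexyl–OH the departing group would be OH⁻ (pKₐ(H₂O) ≈ 15.7). Strong base; essentially never leaves without prior activation.
From cyclohexyl–OMs the leaving group is OMs⁻ (pKₐ(CH₃SO₃H (MsOH)) ≈ -1.9). Resonance-delocalised alkanesulfonate.
Treatment with MsCl / Et₃N works by converting the hydroxyl into a mesylate, making cyclohexyl–OMs enormously more reactive.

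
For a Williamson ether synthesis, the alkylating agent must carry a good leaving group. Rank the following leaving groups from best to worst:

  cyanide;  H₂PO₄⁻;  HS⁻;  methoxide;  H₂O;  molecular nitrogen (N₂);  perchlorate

molecular nitrogen (N₂) > perchlorate > H₂O > H₂PO₄⁻ > HS⁻ > cyanide > methoxide

Rank by basicity of the departing species: weakest base leaves most easily.
molecular nitrogen (N₂): no meaningful conjugate acid; N₂ departs as an exceptionally stable neutral molecule
perchlorate: pKₐ(HClO₄) ≈ -10
H₂O: pKₐ(H₃O⁺) ≈ -1.7
H₂PO₄⁻: pKₐ(H₃PO₄) ≈ 2.1
HS⁻: pKₐ(H₂S) ≈ 7
cyanide: pKₐ(HCN) ≈ 9.2
methoxide: pKₐ(CH₃OH) ≈ 15.5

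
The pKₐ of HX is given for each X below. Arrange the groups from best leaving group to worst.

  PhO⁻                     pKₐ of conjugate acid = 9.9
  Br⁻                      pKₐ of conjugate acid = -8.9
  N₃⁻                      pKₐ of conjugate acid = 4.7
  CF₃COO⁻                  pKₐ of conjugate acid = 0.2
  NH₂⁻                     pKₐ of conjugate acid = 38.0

Lower conjugate-acid pKₐ ⇒ weaker base ⇒ better leaving group.
Sorting by the given values: Br⁻ (-8.9), CF₃COO⁻ (0.2), N₃⁻ (4.7), PhO⁻ (9.9), NH₂⁻ (38.0).

Br⁻ > CF₃COO⁻ > N₃⁻ > PhO⁻ > NH₂⁻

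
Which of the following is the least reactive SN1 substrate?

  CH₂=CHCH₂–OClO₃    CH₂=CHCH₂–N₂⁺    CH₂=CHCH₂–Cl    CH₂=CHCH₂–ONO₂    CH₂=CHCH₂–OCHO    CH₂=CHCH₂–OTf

Identical carbon frameworks mean the comparison reduces to leaving-group quality.
A good leaving group is a weak base: the lower the pKₐ of its conjugate acid, the more readily it departs.
CH₂=CHCH₂–N₂⁺ loses N₂: no meaningful conjugate acid; N₂ departs as an exceptionally stable neutral molecule
CH₂=CHCH₂–OTf loses OTf⁻: pKₐ(CF₃SO₃H (triflic acid)) ≈ -14
CH₂=CHCH₂–OClO₃ loses ClO₄⁻: pKₐ(HClO₄) ≈ -10
CH₂=CHCH₂–Cl loses Cl⁻: pKₐ(HCl) ≈ -7
CH₂=CHCH₂–ONO₂ loses NO₃⁻: pKₐ(HNO₃) ≈ -1.3
CH₂=CHCH₂–OCHO loses HCOO⁻: pKₐ(HCOOH) ≈ 3.8

CH₂=CHCH₂–OCHO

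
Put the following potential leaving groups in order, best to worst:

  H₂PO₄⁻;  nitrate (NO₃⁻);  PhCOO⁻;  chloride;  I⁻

I⁻ > chloride > nitrate (NO₃⁻) > H₂PO₄⁻ > PhCOO⁻

A good leaving group is a weak base: the lower the pKₐ of its conjugate acid, the more readily it departs.
I⁻: pKₐ(HI) ≈ -10
chloride: pKₐ(HCl) ≈ -7 — moderately weak base
nitrate (NO₃⁻): pKₐ(HNO₃) ≈ -1.3 — resonance-delocalised over three oxygens
H₂PO₄⁻: pKₐ(H₃PO₄) ≈ 2.1 — moderate base; biological leaving group after further activation
PhCOO⁻: pKₐ(C₆H₅COOH) ≈ 4.2 — aryl carboxylate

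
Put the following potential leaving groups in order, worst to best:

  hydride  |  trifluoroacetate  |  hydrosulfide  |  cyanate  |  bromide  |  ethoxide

The more stable X⁻ (or X) is on its own — i.e. the weaker a base it is — the better a leaving group it makes.
bromide: pKₐ(HBr) ≈ -9
trifluoroacetate: pKₐ(CF₃COOH) ≈ 0.2
cyanate: pKₐ(HOCN) ≈ 3.5
hydrosulfide: pKₐ(H₂S) ≈ 7
ethoxide: pKₐ(CH₃CH₂OH) ≈ 16
hydride: pKₐ(H₂) ≈ 36
The question asks for worst first, so the sequence is read in increasing leaving-group ability.

hydride < ethoxide < hydrosulfide < cyanate < trifluoroacetate < bromide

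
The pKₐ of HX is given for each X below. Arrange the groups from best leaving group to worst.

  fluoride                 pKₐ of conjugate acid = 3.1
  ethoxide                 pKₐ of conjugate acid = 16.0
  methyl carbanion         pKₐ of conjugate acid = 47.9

Lower conjugate-acid pKₐ ⇒ weaker base ⇒ better leaving group.
Sorting by the given values: fluoride (3.1), ethoxide (16.0), methyl carbanion (47.9).

fluoride > ethoxide > methyl carbanion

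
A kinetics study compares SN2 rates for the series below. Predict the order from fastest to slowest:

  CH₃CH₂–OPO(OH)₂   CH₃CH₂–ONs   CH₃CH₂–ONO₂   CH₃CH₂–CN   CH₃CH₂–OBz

CH₃CH₂–ONs > CH₃CH₂–ONO₂ > CH₃CH₂–OPO(OH)₂ > CH₃CH₂–OBz > CH₃CH₂–CN

Identical carbon frameworks mean the comparison reduces to leaving-group quality.
Rank by basicity of the departing species: weakest base leaves most easily.
CH₃CH₂–ONs loses ONs⁻: pKₐ(p-O₂NC₆H₄SO₃H) ≈ -3.5
CH₃CH₂–ONO₂ loses NO₃⁻: pKₐ(HNO₃) ≈ -1.3
CH₃CH₂–OPO(OH)₂ loses H₂PO₄⁻: pKₐ(H₃PO₄) ≈ 2.1
CH₃CH₂–OBz loses PhCOO⁻: pKₐ(C₆H₅COOH) ≈ 4.2
CH₃CH₂–CN loses CN⁻: pKₐ(HCN) ≈ 9.2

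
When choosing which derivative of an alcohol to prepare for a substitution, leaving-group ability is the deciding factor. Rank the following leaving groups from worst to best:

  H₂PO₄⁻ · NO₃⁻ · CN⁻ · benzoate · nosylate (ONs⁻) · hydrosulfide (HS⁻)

CN⁻ < hydrosulfide (HS⁻) < benzoate < H₂PO₄⁻ < NO₃⁻ < nosylate (ONs⁻)

Leaving-group ability tracks the stability of the departed species; conjugate-acid pKₐ is the usual yardstick (lower pKₐ → better LG).
nosylate (ONs⁻): pKₐ(p-O₂NC₆H₄SO₃H) ≈ -3.5
NO₃⁻: pKₐ(HNO₃) ≈ -1.3
H₂PO₄⁻: pKₐ(H₃PO₄) ≈ 2.1
benzoate: pKₐ(C₆H₅COOH) ≈ 4.2
hydrosulfide (HS⁻): pKₐ(H₂S) ≈ 7
CN⁻: pKₐ(HCN) ≈ 9.2
Reversing gives the worst-to-best order requested.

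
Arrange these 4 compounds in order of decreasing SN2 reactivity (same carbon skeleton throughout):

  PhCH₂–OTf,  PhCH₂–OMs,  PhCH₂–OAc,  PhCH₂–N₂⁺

PhCH₂–N₂⁺ > PhCH₂–OTf > PhCH₂–OMs > PhCH₂–OAc

The skeletons are identical, so relative rate is governed entirely by leaving-group ability.
The more stable X⁻ (or X) is on its own — i.e. the weaker a base it is — the better a leaving group it makes.
PhCH₂–N₂⁺ loses N₂: no meaningful conjugate acid; N₂ departs as an exceptionally stable neutral molecule
PhCH₂–OTf loses OTf⁻: pKₐ(CF₃SO₃H (triflic acid)) ≈ -14
PhCH₂–OMs loses OMs⁻: pKₐ(CH₃SO₃H (MsOH)) ≈ -1.9
PhCH₂–OAc loses AcO⁻: pKₐ(CH₃COOH) ≈ 4.8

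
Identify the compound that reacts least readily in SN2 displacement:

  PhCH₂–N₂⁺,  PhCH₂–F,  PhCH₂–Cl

Identical carbon frameworks mean the comparison reduces to leaving-group quality.
A good leaving group is a weak base: the lower the pKₐ of its conjugate acid, the more readily it departs.
PhCH₂–N₂⁺ loses N₂: no meaningful conjugate acid; N₂ departs as an exceptionally stable neutral molecule
PhCH₂–Cl loses Cl⁻: pKₐ(HCl) ≈ -7
PhCH₂–F loses F⁻: pKₐ(HF) ≈ 3.2

PhCH₂–F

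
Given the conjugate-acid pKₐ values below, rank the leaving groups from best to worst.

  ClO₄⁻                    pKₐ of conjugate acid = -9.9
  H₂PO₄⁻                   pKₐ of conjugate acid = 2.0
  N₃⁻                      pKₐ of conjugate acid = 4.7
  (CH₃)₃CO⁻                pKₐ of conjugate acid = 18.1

ClO₄⁻ > H₂PO₄⁻ > N₃⁻ > (CH₃)₃CO⁻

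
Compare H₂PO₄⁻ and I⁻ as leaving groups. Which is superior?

I⁻ is the better leaving group.
pKₐ(HI) ≈ -10 versus pKₐ(H₃PO₄) ≈ 2.1: I⁻ is the much weaker base.
Large, highly polarisable; very weak base.

I⁻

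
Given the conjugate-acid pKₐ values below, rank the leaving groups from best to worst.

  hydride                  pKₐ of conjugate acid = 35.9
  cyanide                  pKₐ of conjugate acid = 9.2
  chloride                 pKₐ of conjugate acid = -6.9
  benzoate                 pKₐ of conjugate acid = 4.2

chloride > benzoate > cyanide > hydride

Lower conjugate-acid pKₐ ⇒ weaker base ⇒ better leaving group.
Sorting by the given values: chloride (-6.9), benzoate (4.2), cyanide (9.2), hydride (35.9).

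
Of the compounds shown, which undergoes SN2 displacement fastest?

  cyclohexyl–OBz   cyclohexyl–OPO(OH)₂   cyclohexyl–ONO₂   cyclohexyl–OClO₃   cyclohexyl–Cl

cyclohexyl–OClO₃

The skeletons are identical, so relative rate is governed entirely by leaving-group ability.
The more stable X⁻ (or X) is on its own — i.e. the weaker a base it is — the better a leaving group it makes.
cyclohexyl–OClO₃ loses ClO₄⁻: pKₐ(HClO₄) ≈ -10
cyclohexyl–Cl loses Cl⁻: pKₐ(HCl) ≈ -7
cyclohexyl–ONO₂ loses NO₃⁻: pKₐ(HNO₃) ≈ -1.3
cyclohexyl–OPO(OH)₂ loses H₂PO₄⁻: pKₐ(H₃PO₄) ≈ 2.1
cyclohexyl–OBz loses PhCOO⁻: pKₐ(C₆H₅COOH) ≈ 4.2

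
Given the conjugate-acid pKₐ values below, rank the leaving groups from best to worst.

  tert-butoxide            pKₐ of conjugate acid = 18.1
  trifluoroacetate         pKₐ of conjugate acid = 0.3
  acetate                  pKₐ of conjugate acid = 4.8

Lower conjugate-acid pKₐ ⇒ weaker base ⇒ better leaving group.
Sorting by the given values: trifluoroacetate (0.3), acetate (4.8), tert-butoxide (18.1).

trifluoroacetate > acetate > tert-butoxide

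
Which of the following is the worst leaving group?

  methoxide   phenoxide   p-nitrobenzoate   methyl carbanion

Leaving-group ability tracks the stability of the departed species; conjugate-acid pKₐ is the usual yardstick (lower pKₐ → better LG).
p-nitrobenzoate: pKₐ(p-nitrobenzoic acid) ≈ 3.4
phenoxide: pKₐ(C₆H₅OH (phenol)) ≈ 10
methoxide: pKₐ(CH₃OH) ≈ 15.5
methyl carbanion: pKₐ(CH₄) ≈ 48

methyl carbanion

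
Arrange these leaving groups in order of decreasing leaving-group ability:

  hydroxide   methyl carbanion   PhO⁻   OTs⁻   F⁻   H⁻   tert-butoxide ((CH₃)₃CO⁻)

OTs⁻ > F⁻ > PhO⁻ > hydroxide > tert-butoxide ((CH₃)₃CO⁻) > H⁻ > methyl carbanion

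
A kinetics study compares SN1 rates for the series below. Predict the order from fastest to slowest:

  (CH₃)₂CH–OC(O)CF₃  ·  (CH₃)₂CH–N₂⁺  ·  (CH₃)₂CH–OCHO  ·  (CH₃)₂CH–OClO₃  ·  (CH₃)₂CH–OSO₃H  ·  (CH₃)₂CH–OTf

(CH₃)₂CH–N₂⁺ > (CH₃)₂CH–OTf > (CH₃)₂CH–OClO₃ > (CH₃)₂CH–OSO₃H > (CH₃)₂CH–OC(O)CF₃ > (CH₃)₂CH–OCHO

The skeletons are identical, so relative rate is governed entirely by leaving-group ability.
Leaving-group ability tracks the stability of the departed species; conjugate-acid pKₐ is the usual yardstick (lower pKₐ → better LG).
(CH₃)₂CH–N₂⁺ loses N₂: no meaningful conjugate acid; N₂ departs as an exceptionally stable neutral molecule
(CH₃)₂CH–OTf loses OTf⁻: pKₐ(CF₃SO₃H (triflic acid)) ≈ -14
(CH₃)₂CH–OClO₃ loses ClO₄⁻: pKₐ(HClO₄) ≈ -10
(CH₃)₂CH–OSO₃H loses HSO₄⁻: pKₐ(H₂SO₄) ≈ -3
(CH₃)₂CH–OC(O)CF₃ loses CF₃COO⁻: pKₐ(CF₃COOH) ≈ 0.2
(CH₃)₂CH–OCHO loses HCOO⁻: pKₐ(HCOOH) ≈ 3.8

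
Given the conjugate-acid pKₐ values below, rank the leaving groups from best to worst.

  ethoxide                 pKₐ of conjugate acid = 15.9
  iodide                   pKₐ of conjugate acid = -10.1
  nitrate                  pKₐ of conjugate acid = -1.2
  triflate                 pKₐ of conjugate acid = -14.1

Lower conjugate-acid pKₐ ⇒ weaker base ⇒ better leaving group.
Sorting by the given values: triflate (-14.1), iodide (-10.1), nitrate (-1.2), ethoxide (15.9).

triflate > iodide > nitrate > ethoxide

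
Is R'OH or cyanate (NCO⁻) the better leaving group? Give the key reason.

R'OH is the better leaving group.
pKₐ(R'OH₂⁺) ≈ -2.4 versus pKₐ(HOCN) ≈ 3.5: R'OH is the much weaker base.
Neutral; leaves from a protonated ether (an oxonium ion, R–O(H)R'⁺).

R'OH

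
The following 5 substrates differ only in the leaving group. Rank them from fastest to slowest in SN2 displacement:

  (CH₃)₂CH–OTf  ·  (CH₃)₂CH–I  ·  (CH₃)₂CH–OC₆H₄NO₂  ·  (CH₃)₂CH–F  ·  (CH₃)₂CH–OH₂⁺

(CH₃)₂CH–OTf > (CH₃)₂CH–I > (CH₃)₂CH–OH₂⁺ > (CH₃)₂CH–F > (CH₃)₂CH–OC₆H₄NO₂

Identical carbon frameworks mean the comparison reduces to leaving-group quality.
Rank by basicity of the departing species: weakest base leaves most easily.
(CH₃)₂CH–OTf loses OTf⁻: pKₐ(CF₃SO₃H (triflic acid)) ≈ -14
(CH₃)₂CH–I loses I⁻: pKₐ(HI) ≈ -10
(CH₃)₂CH–OH₂⁺ loses H₂O: pKₐ(H₃O⁺) ≈ -1.7
(CH₃)₂CH–F loses F⁻: pKₐ(HF) ≈ 3.2
(CH₃)₂CH–OC₆H₄NO₂ loses p-O₂N–C₆H₄–O⁻: pKₐ(p-nitrophenol) ≈ 7.2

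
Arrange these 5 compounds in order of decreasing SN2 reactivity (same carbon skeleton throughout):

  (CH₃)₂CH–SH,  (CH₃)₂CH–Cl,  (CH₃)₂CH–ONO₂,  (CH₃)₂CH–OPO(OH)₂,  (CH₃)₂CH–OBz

Same R in every case — rank the leaving groups.
Leaving-group ability tracks the stability of the departed species; conjugate-acid pKₐ is the usual yardstick (lower pKₐ → better LG).
(CH₃)₂CH–Cl loses Cl⁻: pKₐ(HCl) ≈ -7
(CH₃)₂CH–ONO₂ loses NO₃⁻: pKₐ(HNO₃) ≈ -1.3
(CH₃)₂CH–OPO(OH)₂ loses H₂PO₄⁻: pKₐ(H₃PO₄) ≈ 2.1
(CH₃)₂CH–OBz loses PhCOO⁻: pKₐ(C₆H₅COOH) ≈ 4.2
(CH₃)₂CH–SH loses HS⁻: pKₐ(H₂S) ≈ 7

(CH₃)₂CH–Cl > (CH₃)₂CH–ONO₂ > (CH₃)₂CH–OPO(OH)₂ > (CH₃)₂CH–OBz > (CH₃)₂CH–SH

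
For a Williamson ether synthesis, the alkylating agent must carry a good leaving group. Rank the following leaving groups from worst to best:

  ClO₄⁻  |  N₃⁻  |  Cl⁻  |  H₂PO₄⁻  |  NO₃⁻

A good leaving group is a weak base: the lower the pKₐ of its conjugate acid, the more readily it departs.
ClO₄⁻: pKₐ(HClO₄) ≈ -10
Cl⁻: pKₐ(HCl) ≈ -7
NO₃⁻: pKₐ(HNO₃) ≈ -1.3
H₂PO₄⁻: pKₐ(H₃PO₄) ≈ 2.1
N₃⁻: pKₐ(HN₃) ≈ 4.7
Reversing gives the worst-to-best order requested.

N₃⁻ < H₂PO₄⁻ < NO₃⁻ < Cl⁻ < ClO₄⁻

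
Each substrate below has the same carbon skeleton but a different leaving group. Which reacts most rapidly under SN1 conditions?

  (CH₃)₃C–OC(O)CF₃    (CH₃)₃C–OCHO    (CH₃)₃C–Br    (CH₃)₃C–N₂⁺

(CH₃)₃C–N₂⁺

With the same alkyl group throughout, only the leaving group differentiates the rates.
Leaving-group ability tracks the stability of the departed species; conjugate-acid pKₐ is the usual yardstick (lower pKₐ → better LG).
(CH₃)₃C–N₂⁺ loses N₂: no meaningful conjugate acid; N₂ departs as an exceptionally stable neutral molecule
(CH₃)₃C–Br loses Br⁻: pKₐ(HBr) ≈ -9
(CH₃)₃C–OC(O)CF₃ loses CF₃COO⁻: pKₐ(CF₃COOH) ≈ 0.2
(CH₃)₃C–OCHO loses HCOO⁻: pKₐ(HCOOH) ≈ 3.8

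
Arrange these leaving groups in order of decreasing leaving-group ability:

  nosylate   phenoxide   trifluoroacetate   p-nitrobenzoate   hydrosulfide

A good leaving group is a weak base: the lower the pKₐ of its conjugate acid, the more readily it departs.
nosylate: pKₐ(p-O₂NC₆H₄SO₃H) ≈ -3.5 — p-nitro group further stabilises the sulfonate
trifluoroacetate: pKₐ(CF₃COOH) ≈ 0.2 — strongly electron-withdrawing CF₃ stabilises the carboxylate
p-nitrobenzoate: pKₐ(p-nitrobenzoic acid) ≈ 3.4
hydrosulfide: pKₐ(H₂S) ≈ 7 — larger and more polarisable than the oxygen analogue
phenoxide: pKₐ(C₆H₅OH (phenol)) ≈ 10 — resonance into the ring helps, but still a poor LG

nosylate > trifluoroacetate > p-nitrobenzoate > hydrosulfide > phenoxide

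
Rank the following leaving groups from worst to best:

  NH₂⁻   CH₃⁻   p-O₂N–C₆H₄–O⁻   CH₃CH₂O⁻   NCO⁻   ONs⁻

The more stable X⁻ (or X) is on its own — i.e. the weaker a base it is — the better a leaving group it makes.
ONs⁻: pKₐ(p-O₂NC₆H₄SO₃H) ≈ -3.5 — p-nitro group further stabilises the sulfonate
NCO⁻: pKₐ(HOCN) ≈ 3.5
p-O₂N–C₆H₄–O⁻: pKₐ(p-nitrophenol) ≈ 7.2 — nitro group delocalises the charge; the classic chromogenic LG
CH₃CH₂O⁻: pKₐ(CH₃CH₂OH) ≈ 16
NH₂⁻: pKₐ(NH₃) ≈ 38
CH₃⁻: pKₐ(CH₄) ≈ 48 — unstabilised carbanion; the worst conceivable leaving group
Listed from poorest to best leaving group as asked.

CH₃⁻ < NH₂⁻ < CH₃CH₂O⁻ < p-O₂N–C₆H₄–O⁻ < NCO⁻ < ONs⁻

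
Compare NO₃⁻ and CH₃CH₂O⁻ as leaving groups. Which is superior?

NO₃⁻

NO₃⁻ is the better leaving group.
pKₐ(HNO₃) ≈ -1.3 versus pKₐ(CH₃CH₂OH) ≈ 16: NO₃⁻ is the much weaker base.
Resonance-delocalised over three oxygens.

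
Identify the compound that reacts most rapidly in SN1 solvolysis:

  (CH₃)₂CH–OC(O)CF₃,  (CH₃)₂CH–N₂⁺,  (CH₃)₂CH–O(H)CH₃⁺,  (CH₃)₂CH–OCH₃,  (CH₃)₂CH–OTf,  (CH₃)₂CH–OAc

The skeletons are identical, so relative rate is governed entirely by leaving-group ability.
Leaving-group ability tracks the stability of the departed species; conjugate-acid pKₐ is the usual yardstick (lower pKₐ → better LG).
(CH₃)₂CH–N₂⁺ loses N₂: no meaningful conjugate acid; N₂ departs as an exceptionally stable neutral molecule
(CH₃)₂CH–OTf loses OTf⁻: pKₐ(CF₃SO₃H (triflic acid)) ≈ -14
(CH₃)₂CH–O(H)CH₃⁺ loses R'OH: pKₐ(R'OH₂⁺) ≈ -2.4
(CH₃)₂CH–OC(O)CF₃ loses CF₃COO⁻: pKₐ(CF₃COOH) ≈ 0.2
(CH₃)₂CH–OAc loses AcO⁻: pKₐ(CH₃COOH) ≈ 4.8
(CH₃)₂CH–OCH₃ loses CH₃O⁻: pKₐ(CH₃OH) ≈ 15.5

(CH₃)₂CH–N₂⁺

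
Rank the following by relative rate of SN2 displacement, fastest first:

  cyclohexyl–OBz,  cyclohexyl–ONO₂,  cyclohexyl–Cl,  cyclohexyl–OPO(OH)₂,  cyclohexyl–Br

Same R in every case — rank the leaving groups.
The more stable X⁻ (or X) is on its own — i.e. the weaker a base it is — the better a leaving group it makes.
cyclohexyl–Br loses Br⁻: pKₐ(HBr) ≈ -9
cyclohexyl–Cl loses Cl⁻: pKₐ(HCl) ≈ -7
cyclohexyl–ONO₂ loses NO₃⁻: pKₐ(HNO₃) ≈ -1.3
cyclohexyl–OPO(OH)₂ loses H₂PO₄⁻: pKₐ(H₃PO₄) ≈ 2.1
cyclohexyl–OBz loses PhCOO⁻: pKₐ(C₆H₅COOH) ≈ 4.2

cyclohexyl–Br > cyclohexyl–Cl > cyclohexyl–ONO₂ > cyclohexyl–OPO(OH)₂ > cyclohexyl–OBz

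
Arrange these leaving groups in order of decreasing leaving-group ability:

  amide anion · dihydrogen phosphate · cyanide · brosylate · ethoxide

brosylate > dihydrogen phosphate > cyanide > ethoxide > amide anion

A good leaving group is a weak base: the lower the pKₐ of its conjugate acid, the more readily it departs.
brosylate: pKₐ(p-BrC₆H₄SO₃H) ≈ -2.8 — arenesulfonate with a p-bromo substituent
dihydrogen phosphate: pKₐ(H₃PO₄) ≈ 2.1 — moderate base; biological leaving group after further activation
cyanide: pKₐ(HCN) ≈ 9.2 — sp carbon stabilises the charge somewhat, but still a poor LG
ethoxide: pKₐ(CH₃CH₂OH) ≈ 16
amide anion: pKₐ(NH₃) ≈ 38 — extremely strong base; never a leaving group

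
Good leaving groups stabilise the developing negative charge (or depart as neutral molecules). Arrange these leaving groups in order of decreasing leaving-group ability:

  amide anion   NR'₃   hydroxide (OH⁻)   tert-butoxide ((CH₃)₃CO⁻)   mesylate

mesylate > NR'₃ > hydroxide (OH⁻) > tert-butoxide ((CH₃)₃CO⁻) > amide anion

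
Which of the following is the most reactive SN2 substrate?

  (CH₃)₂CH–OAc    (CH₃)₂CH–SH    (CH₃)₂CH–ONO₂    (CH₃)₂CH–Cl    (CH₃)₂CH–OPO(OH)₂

The skeletons are identical, so relative rate is governed entirely by leaving-group ability.
A good leaving group is a weak base: the lower the pKₐ of its conjugate acid, the more readily it departs.
(CH₃)₂CH–Cl loses Cl⁻: pKₐ(HCl) ≈ -7
(CH₃)₂CH–ONO₂ loses NO₃⁻: pKₐ(HNO₃) ≈ -1.3
(CH₃)₂CH–OPO(OH)₂ loses H₂PO₄⁻: pKₐ(H₃PO₄) ≈ 2.1
(CH₃)₂CH–OAc loses AcO⁻: pKₐ(CH₃COOH) ≈ 4.8
(CH₃)₂CH–SH loses HS⁻: pKₐ(H₂S) ≈ 7

(CH₃)₂CH–Cl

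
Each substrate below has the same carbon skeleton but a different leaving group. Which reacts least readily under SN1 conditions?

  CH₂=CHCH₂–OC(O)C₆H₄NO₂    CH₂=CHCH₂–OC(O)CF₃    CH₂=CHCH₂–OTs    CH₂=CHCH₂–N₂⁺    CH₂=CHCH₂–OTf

CH₂=CHCH₂–OC(O)C₆H₄NO₂

With the same alkyl group throughout, only the leaving group differentiates the rates.
Leaving-group ability tracks the stability of the departed species; conjugate-acid pKₐ is the usual yardstick (lower pKₐ → better LG).
CH₂=CHCH₂–N₂⁺ loses N₂: no meaningful conjugate acid; N₂ departs as an exceptionally stable neutral molecule
CH₂=CHCH₂–OTf loses OTf⁻: pKₐ(CF₃SO₃H (triflic acid)) ≈ -14
CH₂=CHCH₂–OTs loses OTs⁻: pKₐ(p-CH₃C₆H₄SO₃H (TsOH)) ≈ -2.8
CH₂=CHCH₂–OC(O)CF₃ loses CF₃COO⁻: pKₐ(CF₃COOH) ≈ 0.2
CH₂=CHCH₂–OC(O)C₆H₄NO₂ loses p-O₂N–C₆H₄–COO⁻: pKₐ(p-nitrobenzoic acid) ≈ 3.4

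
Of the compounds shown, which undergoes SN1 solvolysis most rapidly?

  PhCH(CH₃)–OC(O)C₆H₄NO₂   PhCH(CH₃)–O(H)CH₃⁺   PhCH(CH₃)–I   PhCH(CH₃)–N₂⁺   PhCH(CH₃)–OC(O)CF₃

PhCH(CH₃)–N₂⁺

Same R in every case — rank the leaving groups.
Rank by basicity of the departing species: weakest base leaves most easily.
PhCH(CH₃)–N₂⁺ loses N₂: no meaningful conjugate acid; N₂ departs as an exceptionally stable neutral molecule
PhCH(CH₃)–I loses I⁻: pKₐ(HI) ≈ -10
PhCH(CH₃)–O(H)CH₃⁺ loses R'OH: pKₐ(R'OH₂⁺) ≈ -2.4
PhCH(CH₃)–OC(O)CF₃ loses CF₃COO⁻: pKₐ(CF₃COOH) ≈ 0.2
PhCH(CH₃)–OC(O)C₆H₄NO₂ loses p-O₂N–C₆H₄–COO⁻: pKₐ(p-nitrobenzoic acid) ≈ 3.4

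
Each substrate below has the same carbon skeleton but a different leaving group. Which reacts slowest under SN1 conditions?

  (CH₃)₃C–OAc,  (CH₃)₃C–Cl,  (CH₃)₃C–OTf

(CH₃)₃C–OAc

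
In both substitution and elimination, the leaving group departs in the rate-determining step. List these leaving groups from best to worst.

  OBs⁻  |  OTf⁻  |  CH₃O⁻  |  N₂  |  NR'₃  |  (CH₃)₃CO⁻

N₂ > OTf⁻ > OBs⁻ > NR'₃ > CH₃O⁻ > (CH₃)₃CO⁻

Rank by basicity of the departing species: weakest base leaves most easily.
N₂: no meaningful conjugate acid; N₂ departs as an exceptionally stable neutral molecule
OTf⁻: pKₐ(CF₃SO₃H (triflic acid)) ≈ -14 — charge spread over three oxygens and a CF₃ group; the premier leaving group in synthesis
OBs⁻: pKₐ(p-BrC₆H₄SO₃H) ≈ -2.8
NR'₃: pKₐ(R'₃NH⁺) ≈ 10.7 — neutral but still a fairly strong base; Hofmann-elimination LG
CH₃O⁻: pKₐ(CH₃OH) ≈ 15.5 — strong base; alkoxides do not leave unassisted
(CH₃)₃CO⁻: pKₐ(t-BuOH) ≈ 18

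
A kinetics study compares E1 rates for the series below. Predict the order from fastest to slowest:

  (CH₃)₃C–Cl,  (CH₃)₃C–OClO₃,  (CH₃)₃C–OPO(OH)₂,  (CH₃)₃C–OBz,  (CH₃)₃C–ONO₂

(CH₃)₃C–OClO₃ > (CH₃)₃C–Cl > (CH₃)₃C–ONO₂ > (CH₃)₃C–OPO(OH)₂ > (CH₃)₃C–OBz

Identical carbon frameworks mean the comparison reduces to leaving-group quality.
Leaving-group ability tracks the stability of the departed species; conjugate-acid pKₐ is the usual yardstick (lower pKₐ → better LG).
(CH₃)₃C–OClO₃ loses ClO₄⁻: pKₐ(HClO₄) ≈ -10
(CH₃)₃C–Cl loses Cl⁻: pKₐ(HCl) ≈ -7
(CH₃)₃C–ONO₂ loses NO₃⁻: pKₐ(HNO₃) ≈ -1.3
(CH₃)₃C–OPO(OH)₂ loses H₂PO₄⁻: pKₐ(H₃PO₄) ≈ 2.1
(CH₃)₃C–OBz loses PhCOO⁻: pKₐ(C₆H₅COOH) ≈ 4.2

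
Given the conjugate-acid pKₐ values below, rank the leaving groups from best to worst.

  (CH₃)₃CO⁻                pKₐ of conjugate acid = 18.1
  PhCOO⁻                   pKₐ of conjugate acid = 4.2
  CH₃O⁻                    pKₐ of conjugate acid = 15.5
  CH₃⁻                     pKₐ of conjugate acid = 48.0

PhCOO⁻ > CH₃O⁻ > (CH₃)₃CO⁻ > CH₃⁻

Lower conjugate-acid pKₐ ⇒ weaker base ⇒ better leaving group.
Sorting by the given values: PhCOO⁻ (4.2), CH₃O⁻ (15.5), (CH₃)₃CO⁻ (18.1), CH₃⁻ (48.0).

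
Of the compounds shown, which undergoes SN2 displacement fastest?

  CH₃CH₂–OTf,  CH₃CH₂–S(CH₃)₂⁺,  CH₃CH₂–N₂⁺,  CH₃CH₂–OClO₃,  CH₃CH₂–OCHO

CH₃CH₂–N₂⁺

With the same alkyl group throughout, only the leaving group differentiates the rates.
A good leaving group is a weak base: the lower the pKₐ of its conjugate acid, the more readily it departs.
CH₃CH₂–N₂⁺ loses N₂: no meaningful conjugate acid; N₂ departs as an exceptionally stable neutral molecule
CH₃CH₂–OTf loses OTf⁻: pKₐ(CF₃SO₃H (triflic acid)) ≈ -14
CH₃CH₂–OClO₃ loses ClO₄⁻: pKₐ(HClO₄) ≈ -10
CH₃CH₂–S(CH₃)₂⁺ loses SR'₂: pKₐ(R'₂SH⁺) ≈ -7
CH₃CH₂–OCHO loses HCOO⁻: pKₐ(HCOOH) ≈ 3.8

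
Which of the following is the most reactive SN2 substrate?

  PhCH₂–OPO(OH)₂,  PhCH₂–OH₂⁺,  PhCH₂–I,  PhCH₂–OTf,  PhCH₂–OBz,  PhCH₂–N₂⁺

PhCH₂–N₂⁺

Same R in every case — rank the leaving groups.
The more stable X⁻ (or X) is on its own — i.e. the weaker a base it is — the better a leaving group it makes.
PhCH₂–N₂⁺ loses N₂: no meaningful conjugate acid; N₂ departs as an exceptionally stable neutral molecule
PhCH₂–OTf loses OTf⁻: pKₐ(CF₃SO₃H (triflic acid)) ≈ -14
PhCH₂–I loses I⁻: pKₐ(HI) ≈ -10
PhCH₂–OH₂⁺ loses H₂O: pKₐ(H₃O⁺) ≈ -1.7
PhCH₂–OPO(OH)₂ loses H₂PO₄⁻: pKₐ(H₃PO₄) ≈ 2.1
PhCH₂–OBz loses PhCOO⁻: pKₐ(C₆H₅COOH) ≈ 4.2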